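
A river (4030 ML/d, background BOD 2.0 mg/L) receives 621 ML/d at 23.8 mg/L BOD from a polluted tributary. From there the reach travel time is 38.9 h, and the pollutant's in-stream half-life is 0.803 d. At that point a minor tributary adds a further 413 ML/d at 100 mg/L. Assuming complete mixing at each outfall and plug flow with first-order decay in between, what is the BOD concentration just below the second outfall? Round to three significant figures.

Mass balance: C = (4030·2.000 + 621.0·23.80) / 4651 = 22840/4651 = 4.911 mg/L; combined flow 4651 ML/d.
Half-life 0.803 d → k = ln 2 / 0.803 = 0.8632 d⁻¹.
After decay, C = 4.911 × e^(−kt) = 4.911 × 0.2468 = 1.212 mg/L.
At the second outfall, C = (4651·1.212 + 413.0·100.0) / (4651 + 413.0) = 9.269 mg/L.

9.27 mg/L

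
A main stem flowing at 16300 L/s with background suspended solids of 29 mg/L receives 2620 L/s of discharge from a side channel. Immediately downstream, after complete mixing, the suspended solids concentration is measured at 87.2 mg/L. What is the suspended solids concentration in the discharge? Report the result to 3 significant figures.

449 mg/L

Mass balance: 16300·29.00 + 2620·Cₑ = 18920·87.20
→ Cₑ = (18920·87.20 − 16300·29.00) / 2620 = 449.3 mg/L.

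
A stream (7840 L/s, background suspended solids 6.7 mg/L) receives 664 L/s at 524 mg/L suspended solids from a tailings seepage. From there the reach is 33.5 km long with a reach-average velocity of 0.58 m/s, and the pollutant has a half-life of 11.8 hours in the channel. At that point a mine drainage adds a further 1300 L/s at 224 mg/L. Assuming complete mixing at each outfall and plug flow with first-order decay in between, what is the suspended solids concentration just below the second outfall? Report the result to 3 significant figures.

Flow-weighted average: C = (7840·6.700 + 664.0·524.0) / 8504 = 400500/8504 = 47.09 mg/L; combined flow 8504 L/s.
Travel time t = 33.5·1000 / 0.58 = 57760 s = 16.04 h.
Half-life 11.8 h → k = ln 2 / 11.8 = 0.05874 h⁻¹ = 1.410 d⁻¹.
Decay over the reach: 47.09·exp(−kt) = 47.09·0.3897 = 18.35 mg/L.
At the second outfall, C = (8504·18.35 + 1300·224.0) / (8504 + 1300) = 45.62 mg/L.

45.6 mg/L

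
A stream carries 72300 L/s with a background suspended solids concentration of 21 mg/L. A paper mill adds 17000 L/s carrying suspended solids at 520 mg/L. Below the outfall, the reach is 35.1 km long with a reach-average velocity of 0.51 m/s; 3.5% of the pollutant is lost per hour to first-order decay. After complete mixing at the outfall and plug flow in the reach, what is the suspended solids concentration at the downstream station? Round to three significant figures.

58.7 mg/L

Flow-weighted average: C = (72300·21.00 + 17000·520.0) / 89300 = 10360000/89300 = 116.0 mg/L.
Travel time t = 35.1·1000 / 0.51 = 68820 s = 19.12 h.
3.5%/h lost → k = −ln(1 − 0.035) = 0.03563 h⁻¹.
After decay, C = 116.0 × e^(−kt) = 116.0 × 0.5061 = 58.70 mg/L.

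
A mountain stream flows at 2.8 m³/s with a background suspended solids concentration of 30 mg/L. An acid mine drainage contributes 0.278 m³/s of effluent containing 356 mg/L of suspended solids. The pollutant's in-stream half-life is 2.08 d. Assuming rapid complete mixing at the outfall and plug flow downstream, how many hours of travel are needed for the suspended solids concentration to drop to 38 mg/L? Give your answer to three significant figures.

Mixed concentration C = ΣQC/ΣQ = (2.800·30.00 + 0.2780·356.0) / 3.078 = 183.0/3.078 = 59.44 mg/L.
Half-life 2.08 d → k = ln 2 / 2.08 = 0.3332 d⁻¹.
59.44·exp(−k·t) = 38 → t = ln(59.44/38)/k = 116000 s = 32.22 h.

32.2 h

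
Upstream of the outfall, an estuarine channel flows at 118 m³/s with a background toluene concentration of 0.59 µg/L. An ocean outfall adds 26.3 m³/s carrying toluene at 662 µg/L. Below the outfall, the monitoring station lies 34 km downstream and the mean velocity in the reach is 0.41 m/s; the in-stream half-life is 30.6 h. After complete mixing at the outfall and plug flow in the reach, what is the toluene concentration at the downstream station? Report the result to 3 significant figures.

Mass balance: C = (118.0·0.5900 + 26.30·662.0) / 144.3 = 17480/144.3 = 121.1 µg/L.
Travel time t = 34·1000 / 0.41 = 82930 s = 23.04 h.
Half-life 30.6 h → k = ln 2 / 30.6 = 0.02265 h⁻¹ = 0.5436 d⁻¹.
Decay over the reach: 121.1·exp(−kt) = 121.1·0.5935 = 71.89 µg/L.

71.9 µg/L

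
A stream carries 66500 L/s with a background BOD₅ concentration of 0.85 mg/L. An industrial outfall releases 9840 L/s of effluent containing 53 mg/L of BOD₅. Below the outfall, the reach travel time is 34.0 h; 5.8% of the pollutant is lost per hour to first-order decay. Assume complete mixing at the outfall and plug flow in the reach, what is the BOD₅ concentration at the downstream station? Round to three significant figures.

0.993 mg/L

Mixed concentration C = ΣQC/ΣQ = (66500·0.8500 + 9840·53.00) / 76340 = 578000/76340 = 7.572 mg/L.
5.8%/h lost → k = −ln(1 − 0.058) = 0.05975 h⁻¹.
Applying C = C₀e^(−kt): 7.572 × 0.1311 = 0.9930 mg/L.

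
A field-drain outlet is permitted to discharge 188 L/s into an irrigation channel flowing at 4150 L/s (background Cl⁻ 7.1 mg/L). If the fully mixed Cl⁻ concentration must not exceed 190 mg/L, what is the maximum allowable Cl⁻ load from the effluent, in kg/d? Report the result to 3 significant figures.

Mass balance at the limit: 4150·7.100 + 188.0·Cₑ = 4338·190 → Cₑ = 4227 mg/L.
188.0 L/s = 0.1880 m³/s. Load = 0.1880 m³/s × 4227 g/m³ × 86 400 s/d = 68670 kg/d.

68700 kg/d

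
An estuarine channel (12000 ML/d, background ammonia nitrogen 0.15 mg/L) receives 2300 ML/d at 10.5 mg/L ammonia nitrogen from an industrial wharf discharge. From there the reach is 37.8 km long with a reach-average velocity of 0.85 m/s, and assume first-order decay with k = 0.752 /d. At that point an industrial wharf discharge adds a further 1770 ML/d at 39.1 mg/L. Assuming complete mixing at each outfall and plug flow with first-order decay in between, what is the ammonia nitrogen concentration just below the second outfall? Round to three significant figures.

Flow-weighted average: C = (12000·0.1500 + 2300·10.50) / 14300 = 25950/14300 = 1.815 mg/L; combined flow 14300 ML/d.
Travel time t = 37.8·1000 / 0.85 = 44470 s = 12.35 h.
Applying C = C₀e^(−kt): 1.815 × 0.6791 = 1.232 mg/L.
Second outfall: C = (14300·1.232 + 1770·39.10)/16070 = 5.403 mg/L.

5.40 mg/L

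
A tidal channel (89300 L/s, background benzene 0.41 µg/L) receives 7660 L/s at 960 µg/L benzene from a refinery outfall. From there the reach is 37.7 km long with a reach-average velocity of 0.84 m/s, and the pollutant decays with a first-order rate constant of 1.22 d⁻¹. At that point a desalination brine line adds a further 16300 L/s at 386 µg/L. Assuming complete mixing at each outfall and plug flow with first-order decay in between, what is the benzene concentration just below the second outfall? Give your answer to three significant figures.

After mixing, C = (89300·0.4100 + 7660·960.0) / 96960 = 7390000/96960 = 76.22 µg/L; combined flow 96960 L/s.
Travel time t = 37.7·1000 / 0.84 = 44880 s = 12.47 h.
Decay over the reach: 76.22·exp(−kt) = 76.22·0.5306 = 40.44 µg/L.
Second outfall: C = (96960·40.44 + 16300·386.0)/113300 = 90.17 µg/L.

90.2 µg/L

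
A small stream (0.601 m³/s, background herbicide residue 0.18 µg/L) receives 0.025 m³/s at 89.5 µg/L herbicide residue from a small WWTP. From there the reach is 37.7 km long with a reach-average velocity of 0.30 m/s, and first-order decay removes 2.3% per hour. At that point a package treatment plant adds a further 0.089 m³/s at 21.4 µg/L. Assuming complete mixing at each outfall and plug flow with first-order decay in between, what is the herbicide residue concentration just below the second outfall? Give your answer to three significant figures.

Mixed concentration C = ΣQC/ΣQ = (0.6010·0.1800 + 0.02500·89.50) / 0.6260 = 2.346/0.6260 = 3.747 µg/L; combined flow 0.6260 m³/s.
Travel time t = 37.7·1000 / 0.30 = 125700 s = 34.91 h.
2.3%/h lost → k = −ln(1 − 0.023) = 0.02327 h⁻¹.
Applying C = C₀e^(−kt): 3.747 × 0.4439 = 1.663 µg/L.
At the second outfall, C = (0.6260·1.663 + 0.08900·21.40) / (0.6260 + 0.08900) = 4.120 µg/L.

4.12 µg/L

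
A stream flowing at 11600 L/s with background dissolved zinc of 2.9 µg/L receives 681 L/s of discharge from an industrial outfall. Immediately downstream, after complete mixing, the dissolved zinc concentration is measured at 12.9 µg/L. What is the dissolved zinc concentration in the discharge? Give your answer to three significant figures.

183 µg/L

Mass balance: 11600·2.900 + 681.0·Cₑ = 12280·12.90
→ Cₑ = (12280·12.90 − 11600·2.900) / 681.0 = 183.2 µg/L.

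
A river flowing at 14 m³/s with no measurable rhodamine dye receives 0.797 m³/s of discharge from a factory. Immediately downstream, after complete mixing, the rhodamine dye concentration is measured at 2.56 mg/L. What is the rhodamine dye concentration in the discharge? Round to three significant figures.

47.5 mg/L

Mass balance: 14.00·0 + 0.7970·Cₑ = 14.80·2.560
→ Cₑ = (14.80·2.560 − 14.00·0) / 0.7970 = 47.53 mg/L.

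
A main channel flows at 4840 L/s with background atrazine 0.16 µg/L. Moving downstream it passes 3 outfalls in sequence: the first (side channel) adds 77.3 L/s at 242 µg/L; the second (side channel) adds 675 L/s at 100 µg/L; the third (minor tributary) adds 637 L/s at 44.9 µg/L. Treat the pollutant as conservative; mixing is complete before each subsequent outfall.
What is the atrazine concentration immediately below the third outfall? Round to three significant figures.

18.6 µg/L

Outfall 1: combined Q = 4917 L/s; C = (4840·0.1600 + 77.30·242.0)/4917 = 3.962 µg/L.
Outfall 2: combined Q = 5592 L/s; C = (4917·3.962 + 675.0·100.0)/5592 = 15.55 µg/L.
Outfall 3: combined Q = 6229 L/s; C = (5592·15.55 + 637.0·44.90)/6229 = 18.55 µg/L.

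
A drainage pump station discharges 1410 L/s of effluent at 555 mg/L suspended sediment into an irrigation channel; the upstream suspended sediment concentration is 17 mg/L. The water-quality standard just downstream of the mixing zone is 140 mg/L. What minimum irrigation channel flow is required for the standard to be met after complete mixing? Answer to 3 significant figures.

4760 L/s

Set C_mix = 140: (Q·17.00 + 1410·555.0) / (Q + 1410) = 140
→ Q = 1410·(555.0 − 140)/(140 − 17.00) = 4757 L/s.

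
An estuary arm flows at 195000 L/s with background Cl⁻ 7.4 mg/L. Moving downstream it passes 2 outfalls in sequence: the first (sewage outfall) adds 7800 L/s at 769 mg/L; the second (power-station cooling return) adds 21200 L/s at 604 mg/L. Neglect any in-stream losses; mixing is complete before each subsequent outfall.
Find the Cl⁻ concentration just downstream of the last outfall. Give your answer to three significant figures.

90.4 mg/L

Below outfall 1: Q → 202800 L/s, C = (195000·7.400 + 7800·769.0)/202800 = 36.69 mg/L.
Below outfall 2: Q → 224000 L/s, C = (202800·36.69 + 21200·604.0)/224000 = 90.38 mg/L.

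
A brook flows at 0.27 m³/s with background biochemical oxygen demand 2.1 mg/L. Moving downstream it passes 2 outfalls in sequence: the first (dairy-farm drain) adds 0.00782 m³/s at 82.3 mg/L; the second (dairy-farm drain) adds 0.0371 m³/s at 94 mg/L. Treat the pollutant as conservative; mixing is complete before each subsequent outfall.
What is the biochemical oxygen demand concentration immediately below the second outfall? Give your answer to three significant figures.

14.9 mg/L

Outfall 1: combined Q = 0.2778 m³/s; C = (0.2700·2.100 + 0.007820·82.30)/0.2778 = 4.357 mg/L.
Outfall 2: combined Q = 0.3149 m³/s; C = (0.2778·4.357 + 0.03710·94.00)/0.3149 = 14.92 mg/L.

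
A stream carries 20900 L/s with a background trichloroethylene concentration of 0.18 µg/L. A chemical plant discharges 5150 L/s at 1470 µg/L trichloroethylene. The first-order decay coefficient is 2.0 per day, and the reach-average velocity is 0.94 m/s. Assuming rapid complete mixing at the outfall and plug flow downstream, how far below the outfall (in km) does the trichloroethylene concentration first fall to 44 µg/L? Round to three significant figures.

76.7 km

Mixed concentration C = ΣQC/ΣQ = (20900·0.1800 + 5150·1470) / 26050 = 7574000/26050 = 290.8 µg/L.
Set 290.8·exp(−k·t) = 44 → t = ln(290.8/44)/k = 81570 s = 22.66 h.
Distance = v·t = 0.94·81570 = 76680 m = 76.68 km.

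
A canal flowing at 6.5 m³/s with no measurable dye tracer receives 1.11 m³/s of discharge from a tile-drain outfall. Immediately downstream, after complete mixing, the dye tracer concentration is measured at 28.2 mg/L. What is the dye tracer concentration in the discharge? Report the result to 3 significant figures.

Mass balance: 6.500·0 + 1.110·Cₑ = 7.610·28.20
→ Cₑ = (7.610·28.20 − 6.500·0) / 1.110 = 193.3 mg/L.

193 mg/L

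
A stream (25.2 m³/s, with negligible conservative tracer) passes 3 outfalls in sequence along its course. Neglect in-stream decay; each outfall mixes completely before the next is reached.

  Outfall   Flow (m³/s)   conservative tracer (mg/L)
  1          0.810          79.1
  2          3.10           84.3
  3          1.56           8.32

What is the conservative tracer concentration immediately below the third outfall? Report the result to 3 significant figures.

Below outfall 1: Q → 26.01 m³/s, C = (25.20·0 + 0.8100·79.10)/26.01 = 2.463 mg/L.
Below outfall 2: Q → 29.11 m³/s, C = (26.01·2.463 + 3.100·84.30)/29.11 = 11.18 mg/L.
Below outfall 3: Q → 30.67 m³/s, C = (29.11·11.18 + 1.560·8.320)/30.67 = 11.03 mg/L.

11.0 mg/L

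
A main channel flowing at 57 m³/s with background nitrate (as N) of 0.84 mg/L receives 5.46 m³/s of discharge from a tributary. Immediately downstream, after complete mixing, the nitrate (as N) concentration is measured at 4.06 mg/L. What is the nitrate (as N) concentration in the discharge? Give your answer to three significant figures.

Mass balance: 57.00·0.8400 + 5.460·Cₑ = 62.46·4.060
→ Cₑ = (62.46·4.060 − 57.00·0.8400) / 5.460 = 37.68 mg/L.

37.7 mg/L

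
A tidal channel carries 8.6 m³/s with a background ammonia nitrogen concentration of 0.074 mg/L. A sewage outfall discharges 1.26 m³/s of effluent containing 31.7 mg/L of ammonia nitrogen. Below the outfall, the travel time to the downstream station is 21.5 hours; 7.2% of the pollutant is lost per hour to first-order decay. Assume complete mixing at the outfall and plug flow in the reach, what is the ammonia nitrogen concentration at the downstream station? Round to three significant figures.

0.825 mg/L

Conservation of mass: C = (8.600·0.07400 + 1.260·31.70) / 9.860 = 40.58/9.860 = 4.115 mg/L.
7.2%/h lost → k = −ln(1 − 0.072) = 0.07472 h⁻¹.
Applying C = C₀e^(−kt): 4.115 × 0.2006 = 0.8255 mg/L.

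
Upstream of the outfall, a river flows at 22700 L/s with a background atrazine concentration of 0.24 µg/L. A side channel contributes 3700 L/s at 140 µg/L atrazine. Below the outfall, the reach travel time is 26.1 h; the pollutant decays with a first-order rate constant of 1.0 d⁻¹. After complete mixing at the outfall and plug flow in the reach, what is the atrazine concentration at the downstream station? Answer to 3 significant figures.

Conservation of mass: C = (22700·0.2400 + 3700·140.0) / 26400 = 523400/26400 = 19.83 µg/L.
First-order decay: C = 19.83·exp(−k·t) = 19.83·0.3371 = 6.683 µg/L.

6.68 µg/L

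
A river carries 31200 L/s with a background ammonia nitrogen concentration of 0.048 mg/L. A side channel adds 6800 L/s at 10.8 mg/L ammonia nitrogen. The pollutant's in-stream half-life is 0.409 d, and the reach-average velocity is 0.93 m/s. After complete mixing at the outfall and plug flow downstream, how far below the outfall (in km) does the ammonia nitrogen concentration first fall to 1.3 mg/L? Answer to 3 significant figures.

Mass balance: C = (31200·0.04800 + 6800·10.80) / 38000 = 74940/38000 = 1.972 mg/L.
Half-life 0.409 d → k = ln 2 / 0.409 = 1.695 d⁻¹.
Set 1.972·exp(−k·t) = 1.3 → t = ln(1.972/1.3)/k = 21240 s = 5.901 h.
Distance = v·t = 0.93·21240 = 19760 m = 19.76 km.

19.8 km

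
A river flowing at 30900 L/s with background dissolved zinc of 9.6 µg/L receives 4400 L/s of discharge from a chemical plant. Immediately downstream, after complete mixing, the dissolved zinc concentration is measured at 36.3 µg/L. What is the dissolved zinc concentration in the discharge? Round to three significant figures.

Mass balance: 30900·9.600 + 4400·Cₑ = 35300·36.30
→ Cₑ = (35300·36.30 − 30900·9.600) / 4400 = 223.8 µg/L.

224 µg/L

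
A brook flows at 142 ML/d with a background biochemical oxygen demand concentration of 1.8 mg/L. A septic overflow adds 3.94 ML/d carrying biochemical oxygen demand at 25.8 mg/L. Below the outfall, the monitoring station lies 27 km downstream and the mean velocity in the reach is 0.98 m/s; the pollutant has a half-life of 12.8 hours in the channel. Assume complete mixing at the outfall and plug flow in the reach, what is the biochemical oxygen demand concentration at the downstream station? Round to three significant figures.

Mass balance: C = (142.0·1.800 + 3.940·25.80) / 145.9 = 357.3/145.9 = 2.448 mg/L.
Travel time t = 27·1000 / 0.98 = 27550 s = 7.653 h.
Half-life 12.8 h → k = ln 2 / 12.8 = 0.05415 h⁻¹ = 1.300 d⁻¹.
First-order decay: C = 2.448·exp(−k·t) = 2.448·0.6607 = 1.617 mg/L.

1.62 mg/L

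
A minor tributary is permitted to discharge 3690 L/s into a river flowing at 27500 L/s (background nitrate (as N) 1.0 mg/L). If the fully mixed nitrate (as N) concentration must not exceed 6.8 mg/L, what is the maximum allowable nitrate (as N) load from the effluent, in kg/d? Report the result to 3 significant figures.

15900 kg/d

Mass balance at the limit: 27500·1.000 + 3690·Cₑ = 31190·6.8 → Cₑ = 50.02 mg/L.
3690 L/s = 3.690 m³/s. Load = 3.690 m³/s × 50.02 g/m³ × 86 400 s/d = 15950 kg/d.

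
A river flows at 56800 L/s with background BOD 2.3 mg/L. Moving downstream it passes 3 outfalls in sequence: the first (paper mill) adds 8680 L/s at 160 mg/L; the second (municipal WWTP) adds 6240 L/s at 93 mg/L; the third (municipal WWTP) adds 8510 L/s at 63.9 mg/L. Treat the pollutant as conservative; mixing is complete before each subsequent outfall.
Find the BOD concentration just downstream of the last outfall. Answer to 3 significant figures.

32.9 mg/L

Below outfall 1: Q → 65480 L/s, C = (56800·2.300 + 8680·160.0)/65480 = 23.20 mg/L.
Below outfall 2: Q → 71720 L/s, C = (65480·23.20 + 6240·93.00)/71720 = 29.28 mg/L.
Below outfall 3: Q → 80230 L/s, C = (71720·29.28 + 8510·63.90)/80230 = 32.95 mg/L.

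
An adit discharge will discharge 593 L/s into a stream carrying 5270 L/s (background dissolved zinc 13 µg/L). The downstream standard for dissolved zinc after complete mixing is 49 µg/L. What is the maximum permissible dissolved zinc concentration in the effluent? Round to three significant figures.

369 µg/L

At the limit, (Qr·Cr + Qe·Cₑ)/(Qr + Qe) = 49:
Cₑ = (5863·49 − 5270·13.00) / 593.0 = 368.9 µg/L.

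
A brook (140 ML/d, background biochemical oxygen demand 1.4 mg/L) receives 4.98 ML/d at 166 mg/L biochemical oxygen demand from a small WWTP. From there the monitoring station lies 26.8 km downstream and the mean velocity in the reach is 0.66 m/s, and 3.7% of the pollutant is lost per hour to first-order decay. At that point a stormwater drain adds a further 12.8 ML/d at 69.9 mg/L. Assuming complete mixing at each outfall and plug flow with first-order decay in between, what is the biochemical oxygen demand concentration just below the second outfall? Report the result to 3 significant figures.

Mass balance: C = (140.0·1.400 + 4.980·166.0) / 145.0 = 1023/145.0 = 7.054 mg/L; combined flow 145.0 ML/d.
Travel time t = 26.8·1000 / 0.66 = 40610 s = 11.28 h.
3.7%/h lost → k = −ln(1 − 0.037) = 0.03770 h⁻¹.
First-order decay: C = 7.054·exp(−k·t) = 7.054·0.6536 = 4.610 mg/L.
Second outfall: C = (145.0·4.610 + 12.80·69.90)/157.8 = 9.907 mg/L.

9.91 mg/L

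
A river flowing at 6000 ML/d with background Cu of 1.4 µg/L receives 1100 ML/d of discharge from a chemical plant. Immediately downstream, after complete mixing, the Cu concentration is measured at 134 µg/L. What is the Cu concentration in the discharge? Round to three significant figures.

Mass balance: 6000·1.400 + 1100·Cₑ = 7100·134.0
→ Cₑ = (7100·134.0 − 6000·1.400) / 1100 = 857.3 µg/L.

857 µg/L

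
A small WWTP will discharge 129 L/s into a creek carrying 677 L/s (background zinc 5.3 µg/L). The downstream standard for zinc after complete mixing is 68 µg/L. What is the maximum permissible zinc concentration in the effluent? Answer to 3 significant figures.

397 µg/L

At the limit, (Qr·Cr + Qe·Cₑ)/(Qr + Qe) = 68:
Cₑ = (806.0·68 − 677.0·5.300) / 129.0 = 397.1 µg/L.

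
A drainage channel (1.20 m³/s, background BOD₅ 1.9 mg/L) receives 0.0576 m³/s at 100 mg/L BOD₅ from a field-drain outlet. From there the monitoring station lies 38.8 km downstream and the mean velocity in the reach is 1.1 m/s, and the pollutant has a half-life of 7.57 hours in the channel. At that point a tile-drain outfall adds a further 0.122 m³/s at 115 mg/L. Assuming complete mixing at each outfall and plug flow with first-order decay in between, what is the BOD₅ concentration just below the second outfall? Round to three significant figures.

12.5 mg/L

Flow-weighted average: C = (1.200·1.900 + 0.05760·100.0) / 1.258 = 8.040/1.258 = 6.393 mg/L; combined flow 1.258 m³/s.
Travel time t = 38.8·1000 / 1.1 = 35270 s = 9.798 h.
Half-life 7.57 h → k = ln 2 / 7.57 = 0.09157 h⁻¹ = 2.198 d⁻¹.
After decay, C = 6.393 × e^(−kt) = 6.393 × 0.4077 = 2.607 mg/L.
At the second outfall, C = (1.258·2.607 + 0.1220·115.0) / (1.258 + 0.1220) = 12.55 mg/L.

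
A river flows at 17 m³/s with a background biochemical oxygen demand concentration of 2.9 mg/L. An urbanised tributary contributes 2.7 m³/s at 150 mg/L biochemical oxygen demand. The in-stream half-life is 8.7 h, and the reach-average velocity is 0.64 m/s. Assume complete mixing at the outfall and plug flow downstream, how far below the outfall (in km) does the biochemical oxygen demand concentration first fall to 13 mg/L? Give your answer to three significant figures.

Flow-weighted average: C = (17.00·2.900 + 2.700·150.0) / 19.70 = 454.3/19.70 = 23.06 mg/L.
Half-life 8.7 h → k = ln 2 / 8.7 = 0.07967 h⁻¹ = 1.912 d⁻¹.
Set 23.06·exp(−k·t) = 13 → t = ln(23.06/13)/k = 25900 s = 7.194 h.
Distance = v·t = 0.64·25900 = 16580 m = 16.58 km.

16.6 km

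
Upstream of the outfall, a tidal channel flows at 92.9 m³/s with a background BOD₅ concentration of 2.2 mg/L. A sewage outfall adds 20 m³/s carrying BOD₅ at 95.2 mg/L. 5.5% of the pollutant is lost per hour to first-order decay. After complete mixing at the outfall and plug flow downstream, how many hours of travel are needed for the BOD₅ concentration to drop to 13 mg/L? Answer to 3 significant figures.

6.40 h

Mixed concentration C = ΣQC/ΣQ = (92.90·2.200 + 20.00·95.20) / 112.9 = 2108/112.9 = 18.67 mg/L.
5.5%/h lost → k = −ln(1 − 0.055) = 0.05657 h⁻¹.
18.67·exp(−k·t) = 13 → t = ln(18.67/13)/k = 23050 s = 6.403 h.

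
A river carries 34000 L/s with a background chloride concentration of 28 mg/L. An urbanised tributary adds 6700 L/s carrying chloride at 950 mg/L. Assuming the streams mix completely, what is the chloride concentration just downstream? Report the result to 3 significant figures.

180 mg/L

Mixed concentration C = ΣQC/ΣQ = (34000·28.00 + 6700·950.0) / 40700 = 7317000/40700 = 179.8 mg/L.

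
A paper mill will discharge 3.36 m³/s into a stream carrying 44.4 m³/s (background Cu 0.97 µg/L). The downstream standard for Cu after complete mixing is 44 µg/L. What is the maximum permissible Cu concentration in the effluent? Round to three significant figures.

At the limit, (Qr·Cr + Qe·Cₑ)/(Qr + Qe) = 44:
Cₑ = (47.76·44 − 44.40·0.9700) / 3.360 = 612.6 µg/L.

613 µg/L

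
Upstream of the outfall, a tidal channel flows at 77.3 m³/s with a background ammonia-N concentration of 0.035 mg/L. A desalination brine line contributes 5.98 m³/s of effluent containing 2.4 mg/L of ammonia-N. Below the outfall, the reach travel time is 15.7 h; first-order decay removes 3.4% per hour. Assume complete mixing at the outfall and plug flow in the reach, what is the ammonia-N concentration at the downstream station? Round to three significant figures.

0.119 mg/L

Mixed concentration C = ΣQC/ΣQ = (77.30·0.03500 + 5.980·2.400) / 83.28 = 17.06/83.28 = 0.2048 mg/L.
3.4%/h lost → k = −ln(1 − 0.034) = 0.03459 h⁻¹.
After decay, C = 0.2048 × e^(−kt) = 0.2048 × 0.5810 = 0.1190 mg/L.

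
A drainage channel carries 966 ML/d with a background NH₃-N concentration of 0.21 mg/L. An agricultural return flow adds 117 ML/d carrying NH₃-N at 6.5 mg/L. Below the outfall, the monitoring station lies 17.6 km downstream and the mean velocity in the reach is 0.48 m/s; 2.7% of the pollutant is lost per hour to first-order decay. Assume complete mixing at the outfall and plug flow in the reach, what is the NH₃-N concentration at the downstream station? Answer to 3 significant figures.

Flow-weighted average: C = (966.0·0.2100 + 117.0·6.500) / 1083 = 963.4/1083 = 0.8895 mg/L.
Travel time t = 17.6·1000 / 0.48 = 36670 s = 10.19 h.
2.7%/h lost → k = −ln(1 − 0.027) = 0.02737 h⁻¹.
Decay over the reach: 0.8895·exp(−kt) = 0.8895·0.7567 = 0.6731 mg/L.

0.673 mg/L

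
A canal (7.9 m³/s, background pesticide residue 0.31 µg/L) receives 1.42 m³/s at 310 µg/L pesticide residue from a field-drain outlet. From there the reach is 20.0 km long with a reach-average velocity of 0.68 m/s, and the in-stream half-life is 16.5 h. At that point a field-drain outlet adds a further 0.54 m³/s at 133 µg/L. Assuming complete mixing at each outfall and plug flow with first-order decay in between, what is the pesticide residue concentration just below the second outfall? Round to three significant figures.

39.1 µg/L

Mass balance: C = (7.900·0.3100 + 1.420·310.0) / 9.320 = 442.6/9.320 = 47.49 µg/L; combined flow 9.320 m³/s.
Travel time t = 20.0·1000 / 0.68 = 29410 s = 8.170 h.
Half-life 16.5 h → k = ln 2 / 16.5 = 0.04201 h⁻¹ = 1.008 d⁻¹.
Decay over the reach: 47.49·exp(−kt) = 47.49·0.7095 = 33.70 µg/L.
At the second outfall, C = (9.320·33.70 + 0.5400·133.0) / (9.320 + 0.5400) = 39.14 µg/L.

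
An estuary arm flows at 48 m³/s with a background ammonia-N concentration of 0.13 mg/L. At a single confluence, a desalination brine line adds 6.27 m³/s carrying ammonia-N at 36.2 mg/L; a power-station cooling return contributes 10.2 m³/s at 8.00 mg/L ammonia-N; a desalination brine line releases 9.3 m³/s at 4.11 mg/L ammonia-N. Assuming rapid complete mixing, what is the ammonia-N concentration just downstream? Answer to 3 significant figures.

After mixing, C = (48.00·0.1300 + 6.270·36.20 + 10.20·8.000 + 9.300·4.110) / 73.77 = 353.0/73.77 = 4.786 mg/L.

4.79 mg/L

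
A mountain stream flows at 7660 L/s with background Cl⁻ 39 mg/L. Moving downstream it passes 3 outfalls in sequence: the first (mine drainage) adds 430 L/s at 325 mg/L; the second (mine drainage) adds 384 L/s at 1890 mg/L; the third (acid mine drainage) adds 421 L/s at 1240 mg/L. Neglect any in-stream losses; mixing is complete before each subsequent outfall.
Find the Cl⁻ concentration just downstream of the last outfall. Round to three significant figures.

Below outfall 1: Q → 8090 L/s, C = (7660·39.00 + 430.0·325.0)/8090 = 54.20 mg/L.
Below outfall 2: Q → 8474 L/s, C = (8090·54.20 + 384.0·1890)/8474 = 137.4 mg/L.
Below outfall 3: Q → 8895 L/s, C = (8474·137.4 + 421.0·1240)/8895 = 189.6 mg/L.

190 mg/L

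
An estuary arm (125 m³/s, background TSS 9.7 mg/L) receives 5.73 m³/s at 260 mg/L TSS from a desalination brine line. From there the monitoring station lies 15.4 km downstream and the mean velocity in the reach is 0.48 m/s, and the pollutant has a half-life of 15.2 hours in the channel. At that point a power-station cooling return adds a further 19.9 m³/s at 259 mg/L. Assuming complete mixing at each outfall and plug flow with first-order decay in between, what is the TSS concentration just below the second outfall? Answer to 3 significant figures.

46.2 mg/L

Mass balance: C = (125.0·9.700 + 5.730·260.0) / 130.7 = 2702/130.7 = 20.67 mg/L; combined flow 130.7 m³/s.
Travel time t = 15.4·1000 / 0.48 = 32080 s = 8.912 h.
Half-life 15.2 h → k = ln 2 / 15.2 = 0.04560 h⁻¹ = 1.094 d⁻¹.
Decay over the reach: 20.67·exp(−kt) = 20.67·0.6660 = 13.77 mg/L.
Second outfall: C = (130.7·13.77 + 19.90·259.0)/150.6 = 46.17 mg/L.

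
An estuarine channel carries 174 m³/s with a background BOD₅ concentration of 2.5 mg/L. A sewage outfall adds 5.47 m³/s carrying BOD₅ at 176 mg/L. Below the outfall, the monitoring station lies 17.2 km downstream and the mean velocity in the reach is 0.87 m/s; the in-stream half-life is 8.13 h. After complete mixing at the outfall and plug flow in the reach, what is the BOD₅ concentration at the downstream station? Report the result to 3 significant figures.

Mixed concentration C = ΣQC/ΣQ = (174.0·2.500 + 5.470·176.0) / 179.5 = 1398/179.5 = 7.788 mg/L.
Travel time t = 17.2·1000 / 0.87 = 19770 s = 5.492 h.
Half-life 8.13 h → k = ln 2 / 8.13 = 0.08526 h⁻¹ = 2.046 d⁻¹.
Decay over the reach: 7.788·exp(−kt) = 7.788·0.6261 = 4.876 mg/L.

4.88 mg/L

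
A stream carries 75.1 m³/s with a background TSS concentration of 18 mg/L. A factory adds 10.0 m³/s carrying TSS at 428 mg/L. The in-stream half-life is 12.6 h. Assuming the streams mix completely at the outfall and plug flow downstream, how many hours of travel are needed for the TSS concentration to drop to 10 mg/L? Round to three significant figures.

34.4 h

Flow-weighted average: C = (75.10·18.00 + 10.00·428.0) / 85.10 = 5632/85.10 = 66.18 mg/L.
Half-life 12.6 h → k = ln 2 / 12.6 = 0.05501 h⁻¹ = 1.320 d⁻¹.
66.18·exp(−k·t) = 10 → t = ln(66.18/10)/k = 123700 s = 34.35 h.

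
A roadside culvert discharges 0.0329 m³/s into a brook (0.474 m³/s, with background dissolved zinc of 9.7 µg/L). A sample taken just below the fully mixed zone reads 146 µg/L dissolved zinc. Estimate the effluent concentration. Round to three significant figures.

Mass balance: 0.4740·9.700 + 0.03290·Cₑ = 0.5069·146.0
→ Cₑ = (0.5069·146.0 − 0.4740·9.700) / 0.03290 = 2110 µg/L.

2110 µg/L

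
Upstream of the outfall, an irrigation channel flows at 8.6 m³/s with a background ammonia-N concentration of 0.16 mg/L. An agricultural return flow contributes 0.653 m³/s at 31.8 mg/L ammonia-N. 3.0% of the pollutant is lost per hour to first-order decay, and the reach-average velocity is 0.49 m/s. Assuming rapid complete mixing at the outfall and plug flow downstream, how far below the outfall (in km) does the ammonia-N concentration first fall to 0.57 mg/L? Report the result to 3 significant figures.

83.1 km

Flow-weighted average: C = (8.600·0.1600 + 0.6530·31.80) / 9.253 = 22.14/9.253 = 2.393 mg/L.
3.0%/h lost → k = −ln(1 − 0.03) = 0.03046 h⁻¹.
Set 2.393·exp(−k·t) = 0.57 → t = ln(2.393/0.57)/k = 169600 s = 47.10 h.
Distance = v·t = 0.49·169600 = 83080 m = 83.08 km.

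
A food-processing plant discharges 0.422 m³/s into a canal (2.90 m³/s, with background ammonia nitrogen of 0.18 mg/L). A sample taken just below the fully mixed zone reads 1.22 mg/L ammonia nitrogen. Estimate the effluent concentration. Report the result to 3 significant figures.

Mass balance: 2.900·0.1800 + 0.4220·Cₑ = 3.322·1.220
→ Cₑ = (3.322·1.220 − 2.900·0.1800) / 0.4220 = 8.367 mg/L.

8.37 mg/L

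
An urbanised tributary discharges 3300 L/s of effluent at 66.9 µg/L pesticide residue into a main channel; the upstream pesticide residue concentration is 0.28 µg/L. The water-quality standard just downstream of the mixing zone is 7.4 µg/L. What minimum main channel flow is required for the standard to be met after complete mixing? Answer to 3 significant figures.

27600 L/s

Set C_mix = 7.4: (Q·0.2800 + 3300·66.90) / (Q + 3300) = 7.4
→ Q = 3300·(66.90 − 7.4)/(7.4 − 0.2800) = 27580 L/s.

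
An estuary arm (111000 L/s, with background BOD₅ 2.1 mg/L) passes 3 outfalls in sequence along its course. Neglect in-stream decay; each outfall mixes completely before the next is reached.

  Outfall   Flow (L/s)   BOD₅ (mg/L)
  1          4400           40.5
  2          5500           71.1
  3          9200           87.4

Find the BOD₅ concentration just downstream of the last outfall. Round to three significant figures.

Outfall 1: combined Q = 115400 L/s; C = (111000·2.100 + 4400·40.50)/115400 = 3.564 mg/L.
Outfall 2: combined Q = 120900 L/s; C = (115400·3.564 + 5500·71.10)/120900 = 6.636 mg/L.
Outfall 3: combined Q = 130100 L/s; C = (120900·6.636 + 9200·87.40)/130100 = 12.35 mg/L.

12.3 mg/L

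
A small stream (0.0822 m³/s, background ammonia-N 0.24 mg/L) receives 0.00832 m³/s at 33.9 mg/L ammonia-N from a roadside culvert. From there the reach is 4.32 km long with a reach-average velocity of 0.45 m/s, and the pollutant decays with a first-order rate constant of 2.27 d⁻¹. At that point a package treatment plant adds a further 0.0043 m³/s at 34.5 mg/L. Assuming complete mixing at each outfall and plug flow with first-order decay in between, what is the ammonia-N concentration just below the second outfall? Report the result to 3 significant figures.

4.04 mg/L

Flow-weighted average: C = (0.08220·0.2400 + 0.008320·33.90) / 0.09052 = 0.3018/0.09052 = 3.334 mg/L; combined flow 0.09052 m³/s.
Travel time t = 4.32·1000 / 0.45 = 9600 s = 2.667 h.
Applying C = C₀e^(−kt): 3.334 × 0.7771 = 2.591 mg/L.
At the second outfall, C = (0.09052·2.591 + 0.004300·34.50) / (0.09052 + 0.004300) = 4.038 mg/L.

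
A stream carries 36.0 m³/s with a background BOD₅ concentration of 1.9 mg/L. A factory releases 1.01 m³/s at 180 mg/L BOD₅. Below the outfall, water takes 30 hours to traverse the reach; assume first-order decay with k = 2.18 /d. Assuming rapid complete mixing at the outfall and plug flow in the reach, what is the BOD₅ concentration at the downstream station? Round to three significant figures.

0.443 mg/L

Mass balance: C = (36.00·1.900 + 1.010·180.0) / 37.01 = 250.2/37.01 = 6.760 mg/L.
After decay, C = 6.760 × e^(−kt) = 6.760 × 0.06555 = 0.4431 mg/L.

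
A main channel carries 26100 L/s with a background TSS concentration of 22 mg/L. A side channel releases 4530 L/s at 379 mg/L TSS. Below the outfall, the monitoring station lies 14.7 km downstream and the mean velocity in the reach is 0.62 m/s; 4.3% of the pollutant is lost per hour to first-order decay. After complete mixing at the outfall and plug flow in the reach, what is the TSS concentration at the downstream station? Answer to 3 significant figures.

After mixing, C = (26100·22.00 + 4530·379.0) / 30630 = 2291000/30630 = 74.80 mg/L.
Travel time t = 14.7·1000 / 0.62 = 23710 s = 6.586 h.
4.3%/h lost → k = −ln(1 − 0.043) = 0.04395 h⁻¹.
Decay over the reach: 74.80·exp(−kt) = 74.80·0.7487 = 56.00 mg/L.

56.0 mg/L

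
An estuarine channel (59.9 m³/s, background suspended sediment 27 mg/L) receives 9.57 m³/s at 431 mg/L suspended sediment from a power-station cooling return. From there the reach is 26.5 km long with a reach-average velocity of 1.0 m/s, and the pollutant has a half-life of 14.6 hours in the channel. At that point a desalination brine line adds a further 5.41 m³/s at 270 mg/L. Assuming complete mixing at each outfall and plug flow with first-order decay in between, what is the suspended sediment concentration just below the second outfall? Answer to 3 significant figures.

Flow-weighted average: C = (59.90·27.00 + 9.570·431.0) / 69.47 = 5742/69.47 = 82.65 mg/L; combined flow 69.47 m³/s.
Travel time t = 26.5·1000 / 1.0 = 26500 s = 7.361 h.
Half-life 14.6 h → k = ln 2 / 14.6 = 0.04748 h⁻¹ = 1.139 d⁻¹.
After decay, C = 82.65 × e^(−kt) = 82.65 × 0.7051 = 58.28 mg/L.
Second outfall: C = (69.47·58.28 + 5.410·270.0)/74.88 = 73.57 mg/L.

73.6 mg/L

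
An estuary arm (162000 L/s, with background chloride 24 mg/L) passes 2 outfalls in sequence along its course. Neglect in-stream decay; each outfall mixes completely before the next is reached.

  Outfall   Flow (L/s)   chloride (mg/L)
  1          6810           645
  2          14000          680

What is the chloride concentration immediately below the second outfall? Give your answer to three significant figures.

After outfall 1: Q = 162000 + 6810 = 168800 L/s; C = (162000·24.00 + 6810·645.0)/168800 = 49.05 mg/L.
After outfall 2: Q = 168800 + 14000 = 182800 L/s; C = (168800·49.05 + 14000·680.0)/182800 = 97.37 mg/L.

97.4 mg/L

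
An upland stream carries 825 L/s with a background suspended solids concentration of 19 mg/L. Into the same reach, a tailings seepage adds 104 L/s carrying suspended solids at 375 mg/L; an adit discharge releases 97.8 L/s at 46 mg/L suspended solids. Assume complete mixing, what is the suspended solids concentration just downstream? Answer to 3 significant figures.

Mass balance: C = (825.0·19.00 + 104.0·375.0 + 97.80·46.00) / 1027 = 59170/1027 = 57.63 mg/L.

57.6 mg/L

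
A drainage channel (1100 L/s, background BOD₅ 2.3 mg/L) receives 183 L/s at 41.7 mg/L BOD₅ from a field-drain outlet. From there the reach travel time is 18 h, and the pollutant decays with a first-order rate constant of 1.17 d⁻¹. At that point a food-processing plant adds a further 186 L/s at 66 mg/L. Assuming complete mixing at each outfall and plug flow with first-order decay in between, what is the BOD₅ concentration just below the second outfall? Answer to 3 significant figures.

After mixing, C = (1100·2.300 + 183.0·41.70) / 1283 = 10160/1283 = 7.920 mg/L; combined flow 1283 L/s.
Applying C = C₀e^(−kt): 7.920 × 0.4158 = 3.293 mg/L.
Second outfall: C = (1283·3.293 + 186.0·66.00)/1469 = 11.23 mg/L.

11.2 mg/L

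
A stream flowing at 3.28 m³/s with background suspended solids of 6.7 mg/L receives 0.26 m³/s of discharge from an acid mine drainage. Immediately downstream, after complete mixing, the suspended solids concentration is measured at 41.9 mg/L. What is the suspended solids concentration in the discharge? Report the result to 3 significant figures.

486 mg/L

Mass balance: 3.280·6.700 + 0.2600·Cₑ = 3.540·41.90
→ Cₑ = (3.540·41.90 − 3.280·6.700) / 0.2600 = 486.0 mg/L.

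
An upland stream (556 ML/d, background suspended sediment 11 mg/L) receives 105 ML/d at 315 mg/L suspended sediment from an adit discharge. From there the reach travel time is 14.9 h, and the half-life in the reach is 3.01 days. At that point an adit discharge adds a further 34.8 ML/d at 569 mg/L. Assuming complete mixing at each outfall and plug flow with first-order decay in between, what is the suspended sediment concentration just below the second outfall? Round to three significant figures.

Conservation of mass: C = (556.0·11.00 + 105.0·315.0) / 661.0 = 39190/661.0 = 59.29 mg/L; combined flow 661.0 ML/d.
Half-life 3.01 d → k = ln 2 / 3.01 = 0.2303 d⁻¹.
After decay, C = 59.29 × e^(−kt) = 59.29 × 0.8668 = 51.39 mg/L.
At the second outfall, C = (661.0·51.39 + 34.80·569.0) / (661.0 + 34.80) = 77.28 mg/L.

77.3 mg/L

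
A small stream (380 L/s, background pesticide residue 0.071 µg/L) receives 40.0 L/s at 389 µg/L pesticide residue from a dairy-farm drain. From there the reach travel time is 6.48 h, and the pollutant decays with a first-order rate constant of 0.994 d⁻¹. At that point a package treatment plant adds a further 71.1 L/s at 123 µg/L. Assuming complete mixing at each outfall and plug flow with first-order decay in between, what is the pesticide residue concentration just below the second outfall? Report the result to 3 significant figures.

Conservation of mass: C = (380.0·0.07100 + 40.00·389.0) / 420.0 = 15590/420.0 = 37.11 µg/L; combined flow 420.0 L/s.
After decay, C = 37.11 × e^(−kt) = 37.11 × 0.7646 = 28.38 µg/L.
At the second outfall, C = (420.0·28.38 + 71.10·123.0) / (420.0 + 71.10) = 42.08 µg/L.

42.1 µg/L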